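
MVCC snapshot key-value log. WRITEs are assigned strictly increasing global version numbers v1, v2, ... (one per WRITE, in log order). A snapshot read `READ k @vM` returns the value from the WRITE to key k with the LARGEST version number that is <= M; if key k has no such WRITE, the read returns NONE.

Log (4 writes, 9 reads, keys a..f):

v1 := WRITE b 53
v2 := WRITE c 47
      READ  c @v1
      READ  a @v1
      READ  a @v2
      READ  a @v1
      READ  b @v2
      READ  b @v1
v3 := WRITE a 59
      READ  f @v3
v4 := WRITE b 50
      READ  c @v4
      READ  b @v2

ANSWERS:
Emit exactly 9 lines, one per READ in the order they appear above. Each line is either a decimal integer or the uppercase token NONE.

Answer: NONE
NONE
NONE
NONE
53
53
NONE
47
53

Derivation:
v1: WRITE b=53  (b history now [(1, 53)])
v2: WRITE c=47  (c history now [(2, 47)])
READ c @v1: history=[(2, 47)] -> no version <= 1 -> NONE
READ a @v1: history=[] -> no version <= 1 -> NONE
READ a @v2: history=[] -> no version <= 2 -> NONE
READ a @v1: history=[] -> no version <= 1 -> NONE
READ b @v2: history=[(1, 53)] -> pick v1 -> 53
READ b @v1: history=[(1, 53)] -> pick v1 -> 53
v3: WRITE a=59  (a history now [(3, 59)])
READ f @v3: history=[] -> no version <= 3 -> NONE
v4: WRITE b=50  (b history now [(1, 53), (4, 50)])
READ c @v4: history=[(2, 47)] -> pick v2 -> 47
READ b @v2: history=[(1, 53), (4, 50)] -> pick v1 -> 53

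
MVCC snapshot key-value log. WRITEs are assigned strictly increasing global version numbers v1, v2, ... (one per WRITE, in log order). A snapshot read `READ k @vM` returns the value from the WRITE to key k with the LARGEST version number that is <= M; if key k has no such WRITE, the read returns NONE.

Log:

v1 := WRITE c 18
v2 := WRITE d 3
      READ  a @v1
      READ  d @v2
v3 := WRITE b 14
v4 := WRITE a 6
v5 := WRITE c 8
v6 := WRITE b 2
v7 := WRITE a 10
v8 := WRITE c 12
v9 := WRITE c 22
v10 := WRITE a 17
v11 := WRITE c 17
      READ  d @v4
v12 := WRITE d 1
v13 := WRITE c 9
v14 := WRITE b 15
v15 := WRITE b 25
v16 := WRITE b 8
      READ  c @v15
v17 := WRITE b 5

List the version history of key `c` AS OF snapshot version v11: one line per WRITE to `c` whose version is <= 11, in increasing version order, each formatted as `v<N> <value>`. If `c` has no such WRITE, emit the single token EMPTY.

Scan writes for key=c with version <= 11:
  v1 WRITE c 18 -> keep
  v2 WRITE d 3 -> skip
  v3 WRITE b 14 -> skip
  v4 WRITE a 6 -> skip
  v5 WRITE c 8 -> keep
  v6 WRITE b 2 -> skip
  v7 WRITE a 10 -> skip
  v8 WRITE c 12 -> keep
  v9 WRITE c 22 -> keep
  v10 WRITE a 17 -> skip
  v11 WRITE c 17 -> keep
  v12 WRITE d 1 -> skip
  v13 WRITE c 9 -> drop (> snap)
  v14 WRITE b 15 -> skip
  v15 WRITE b 25 -> skip
  v16 WRITE b 8 -> skip
  v17 WRITE b 5 -> skip
Collected: [(1, 18), (5, 8), (8, 12), (9, 22), (11, 17)]

Answer: v1 18
v5 8
v8 12
v9 22
v11 17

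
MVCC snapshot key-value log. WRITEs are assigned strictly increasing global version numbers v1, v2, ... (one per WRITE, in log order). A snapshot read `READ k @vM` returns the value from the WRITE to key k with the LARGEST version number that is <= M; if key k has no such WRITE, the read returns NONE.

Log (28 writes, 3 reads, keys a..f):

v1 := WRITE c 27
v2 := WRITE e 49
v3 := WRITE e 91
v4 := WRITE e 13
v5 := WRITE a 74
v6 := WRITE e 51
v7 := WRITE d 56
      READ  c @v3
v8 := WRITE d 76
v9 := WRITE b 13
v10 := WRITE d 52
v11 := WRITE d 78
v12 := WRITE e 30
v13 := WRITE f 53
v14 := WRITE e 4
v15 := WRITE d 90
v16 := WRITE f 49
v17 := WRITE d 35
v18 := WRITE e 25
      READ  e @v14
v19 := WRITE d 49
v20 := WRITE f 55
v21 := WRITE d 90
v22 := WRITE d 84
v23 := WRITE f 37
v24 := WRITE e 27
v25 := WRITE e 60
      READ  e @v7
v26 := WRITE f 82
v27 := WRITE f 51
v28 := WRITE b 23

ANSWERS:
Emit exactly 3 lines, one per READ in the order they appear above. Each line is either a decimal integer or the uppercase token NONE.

v1: WRITE c=27  (c history now [(1, 27)])
v2: WRITE e=49  (e history now [(2, 49)])
v3: WRITE e=91  (e history now [(2, 49), (3, 91)])
v4: WRITE e=13  (e history now [(2, 49), (3, 91), (4, 13)])
v5: WRITE a=74  (a history now [(5, 74)])
v6: WRITE e=51  (e history now [(2, 49), (3, 91), (4, 13), (6, 51)])
v7: WRITE d=56  (d history now [(7, 56)])
READ c @v3: history=[(1, 27)] -> pick v1 -> 27
v8: WRITE d=76  (d history now [(7, 56), (8, 76)])
v9: WRITE b=13  (b history now [(9, 13)])
v10: WRITE d=52  (d history now [(7, 56), (8, 76), (10, 52)])
v11: WRITE d=78  (d history now [(7, 56), (8, 76), (10, 52), (11, 78)])
v12: WRITE e=30  (e history now [(2, 49), (3, 91), (4, 13), (6, 51), (12, 30)])
v13: WRITE f=53  (f history now [(13, 53)])
v14: WRITE e=4  (e history now [(2, 49), (3, 91), (4, 13), (6, 51), (12, 30), (14, 4)])
v15: WRITE d=90  (d history now [(7, 56), (8, 76), (10, 52), (11, 78), (15, 90)])
v16: WRITE f=49  (f history now [(13, 53), (16, 49)])
v17: WRITE d=35  (d history now [(7, 56), (8, 76), (10, 52), (11, 78), (15, 90), (17, 35)])
v18: WRITE e=25  (e history now [(2, 49), (3, 91), (4, 13), (6, 51), (12, 30), (14, 4), (18, 25)])
READ e @v14: history=[(2, 49), (3, 91), (4, 13), (6, 51), (12, 30), (14, 4), (18, 25)] -> pick v14 -> 4
v19: WRITE d=49  (d history now [(7, 56), (8, 76), (10, 52), (11, 78), (15, 90), (17, 35), (19, 49)])
v20: WRITE f=55  (f history now [(13, 53), (16, 49), (20, 55)])
v21: WRITE d=90  (d history now [(7, 56), (8, 76), (10, 52), (11, 78), (15, 90), (17, 35), (19, 49), (21, 90)])
v22: WRITE d=84  (d history now [(7, 56), (8, 76), (10, 52), (11, 78), (15, 90), (17, 35), (19, 49), (21, 90), (22, 84)])
v23: WRITE f=37  (f history now [(13, 53), (16, 49), (20, 55), (23, 37)])
v24: WRITE e=27  (e history now [(2, 49), (3, 91), (4, 13), (6, 51), (12, 30), (14, 4), (18, 25), (24, 27)])
v25: WRITE e=60  (e history now [(2, 49), (3, 91), (4, 13), (6, 51), (12, 30), (14, 4), (18, 25), (24, 27), (25, 60)])
READ e @v7: history=[(2, 49), (3, 91), (4, 13), (6, 51), (12, 30), (14, 4), (18, 25), (24, 27), (25, 60)] -> pick v6 -> 51
v26: WRITE f=82  (f history now [(13, 53), (16, 49), (20, 55), (23, 37), (26, 82)])
v27: WRITE f=51  (f history now [(13, 53), (16, 49), (20, 55), (23, 37), (26, 82), (27, 51)])
v28: WRITE b=23  (b history now [(9, 13), (28, 23)])

Answer: 27
4
51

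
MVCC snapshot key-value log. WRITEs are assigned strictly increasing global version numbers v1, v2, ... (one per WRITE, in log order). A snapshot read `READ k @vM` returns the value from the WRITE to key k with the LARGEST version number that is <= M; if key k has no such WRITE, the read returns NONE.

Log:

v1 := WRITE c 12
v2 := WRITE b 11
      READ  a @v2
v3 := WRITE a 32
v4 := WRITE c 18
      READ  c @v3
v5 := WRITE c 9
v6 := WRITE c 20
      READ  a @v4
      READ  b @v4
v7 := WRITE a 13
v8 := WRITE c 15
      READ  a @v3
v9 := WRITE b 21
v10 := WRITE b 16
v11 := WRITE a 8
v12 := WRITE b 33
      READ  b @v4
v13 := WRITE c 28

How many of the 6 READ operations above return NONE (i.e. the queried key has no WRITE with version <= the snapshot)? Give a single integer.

Answer: 1

Derivation:
v1: WRITE c=12  (c history now [(1, 12)])
v2: WRITE b=11  (b history now [(2, 11)])
READ a @v2: history=[] -> no version <= 2 -> NONE
v3: WRITE a=32  (a history now [(3, 32)])
v4: WRITE c=18  (c history now [(1, 12), (4, 18)])
READ c @v3: history=[(1, 12), (4, 18)] -> pick v1 -> 12
v5: WRITE c=9  (c history now [(1, 12), (4, 18), (5, 9)])
v6: WRITE c=20  (c history now [(1, 12), (4, 18), (5, 9), (6, 20)])
READ a @v4: history=[(3, 32)] -> pick v3 -> 32
READ b @v4: history=[(2, 11)] -> pick v2 -> 11
v7: WRITE a=13  (a history now [(3, 32), (7, 13)])
v8: WRITE c=15  (c history now [(1, 12), (4, 18), (5, 9), (6, 20), (8, 15)])
READ a @v3: history=[(3, 32), (7, 13)] -> pick v3 -> 32
v9: WRITE b=21  (b history now [(2, 11), (9, 21)])
v10: WRITE b=16  (b history now [(2, 11), (9, 21), (10, 16)])
v11: WRITE a=8  (a history now [(3, 32), (7, 13), (11, 8)])
v12: WRITE b=33  (b history now [(2, 11), (9, 21), (10, 16), (12, 33)])
READ b @v4: history=[(2, 11), (9, 21), (10, 16), (12, 33)] -> pick v2 -> 11
v13: WRITE c=28  (c history now [(1, 12), (4, 18), (5, 9), (6, 20), (8, 15), (13, 28)])
Read results in order: ['NONE', '12', '32', '11', '32', '11']
NONE count = 1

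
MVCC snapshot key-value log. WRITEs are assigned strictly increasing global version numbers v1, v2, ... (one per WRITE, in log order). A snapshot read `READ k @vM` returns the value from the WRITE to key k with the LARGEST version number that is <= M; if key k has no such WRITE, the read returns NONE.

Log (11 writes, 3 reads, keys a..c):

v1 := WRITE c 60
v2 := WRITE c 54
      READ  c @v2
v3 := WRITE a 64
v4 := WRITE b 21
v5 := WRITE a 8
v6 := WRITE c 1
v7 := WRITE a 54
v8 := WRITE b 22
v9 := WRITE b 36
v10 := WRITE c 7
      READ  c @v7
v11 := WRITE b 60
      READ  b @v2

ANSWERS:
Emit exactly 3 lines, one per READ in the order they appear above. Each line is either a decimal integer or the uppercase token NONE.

v1: WRITE c=60  (c history now [(1, 60)])
v2: WRITE c=54  (c history now [(1, 60), (2, 54)])
READ c @v2: history=[(1, 60), (2, 54)] -> pick v2 -> 54
v3: WRITE a=64  (a history now [(3, 64)])
v4: WRITE b=21  (b history now [(4, 21)])
v5: WRITE a=8  (a history now [(3, 64), (5, 8)])
v6: WRITE c=1  (c history now [(1, 60), (2, 54), (6, 1)])
v7: WRITE a=54  (a history now [(3, 64), (5, 8), (7, 54)])
v8: WRITE b=22  (b history now [(4, 21), (8, 22)])
v9: WRITE b=36  (b history now [(4, 21), (8, 22), (9, 36)])
v10: WRITE c=7  (c history now [(1, 60), (2, 54), (6, 1), (10, 7)])
READ c @v7: history=[(1, 60), (2, 54), (6, 1), (10, 7)] -> pick v6 -> 1
v11: WRITE b=60  (b history now [(4, 21), (8, 22), (9, 36), (11, 60)])
READ b @v2: history=[(4, 21), (8, 22), (9, 36), (11, 60)] -> no version <= 2 -> NONE

Answer: 54
1
NONE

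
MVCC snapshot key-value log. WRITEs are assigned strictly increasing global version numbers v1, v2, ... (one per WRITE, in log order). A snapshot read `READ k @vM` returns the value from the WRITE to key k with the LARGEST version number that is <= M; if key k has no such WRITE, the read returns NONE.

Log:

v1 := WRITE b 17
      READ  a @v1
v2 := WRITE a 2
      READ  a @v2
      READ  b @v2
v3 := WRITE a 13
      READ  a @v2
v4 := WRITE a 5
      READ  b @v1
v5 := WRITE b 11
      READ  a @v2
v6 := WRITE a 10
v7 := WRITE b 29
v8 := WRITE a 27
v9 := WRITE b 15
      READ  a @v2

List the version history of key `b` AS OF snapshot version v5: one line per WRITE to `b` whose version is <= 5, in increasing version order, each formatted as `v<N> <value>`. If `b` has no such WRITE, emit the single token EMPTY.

Answer: v1 17
v5 11

Derivation:
Scan writes for key=b with version <= 5:
  v1 WRITE b 17 -> keep
  v2 WRITE a 2 -> skip
  v3 WRITE a 13 -> skip
  v4 WRITE a 5 -> skip
  v5 WRITE b 11 -> keep
  v6 WRITE a 10 -> skip
  v7 WRITE b 29 -> drop (> snap)
  v8 WRITE a 27 -> skip
  v9 WRITE b 15 -> drop (> snap)
Collected: [(1, 17), (5, 11)]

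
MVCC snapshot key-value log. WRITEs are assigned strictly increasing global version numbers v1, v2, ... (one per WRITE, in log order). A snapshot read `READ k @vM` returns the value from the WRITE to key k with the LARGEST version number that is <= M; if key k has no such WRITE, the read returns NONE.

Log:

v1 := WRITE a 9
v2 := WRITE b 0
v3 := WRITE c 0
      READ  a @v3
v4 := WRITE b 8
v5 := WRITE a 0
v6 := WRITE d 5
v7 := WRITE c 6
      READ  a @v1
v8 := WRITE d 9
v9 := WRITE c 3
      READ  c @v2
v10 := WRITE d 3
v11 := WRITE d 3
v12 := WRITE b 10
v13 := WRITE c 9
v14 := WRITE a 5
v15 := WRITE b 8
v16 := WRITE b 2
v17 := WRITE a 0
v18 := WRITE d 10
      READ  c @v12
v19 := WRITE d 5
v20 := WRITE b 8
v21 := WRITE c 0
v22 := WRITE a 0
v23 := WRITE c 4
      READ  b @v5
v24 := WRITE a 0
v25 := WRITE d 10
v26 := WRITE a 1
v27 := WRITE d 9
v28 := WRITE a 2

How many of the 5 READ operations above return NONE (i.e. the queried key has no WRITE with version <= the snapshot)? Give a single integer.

Answer: 1

Derivation:
v1: WRITE a=9  (a history now [(1, 9)])
v2: WRITE b=0  (b history now [(2, 0)])
v3: WRITE c=0  (c history now [(3, 0)])
READ a @v3: history=[(1, 9)] -> pick v1 -> 9
v4: WRITE b=8  (b history now [(2, 0), (4, 8)])
v5: WRITE a=0  (a history now [(1, 9), (5, 0)])
v6: WRITE d=5  (d history now [(6, 5)])
v7: WRITE c=6  (c history now [(3, 0), (7, 6)])
READ a @v1: history=[(1, 9), (5, 0)] -> pick v1 -> 9
v8: WRITE d=9  (d history now [(6, 5), (8, 9)])
v9: WRITE c=3  (c history now [(3, 0), (7, 6), (9, 3)])
READ c @v2: history=[(3, 0), (7, 6), (9, 3)] -> no version <= 2 -> NONE
v10: WRITE d=3  (d history now [(6, 5), (8, 9), (10, 3)])
v11: WRITE d=3  (d history now [(6, 5), (8, 9), (10, 3), (11, 3)])
v12: WRITE b=10  (b history now [(2, 0), (4, 8), (12, 10)])
v13: WRITE c=9  (c history now [(3, 0), (7, 6), (9, 3), (13, 9)])
v14: WRITE a=5  (a history now [(1, 9), (5, 0), (14, 5)])
v15: WRITE b=8  (b history now [(2, 0), (4, 8), (12, 10), (15, 8)])
v16: WRITE b=2  (b history now [(2, 0), (4, 8), (12, 10), (15, 8), (16, 2)])
v17: WRITE a=0  (a history now [(1, 9), (5, 0), (14, 5), (17, 0)])
v18: WRITE d=10  (d history now [(6, 5), (8, 9), (10, 3), (11, 3), (18, 10)])
READ c @v12: history=[(3, 0), (7, 6), (9, 3), (13, 9)] -> pick v9 -> 3
v19: WRITE d=5  (d history now [(6, 5), (8, 9), (10, 3), (11, 3), (18, 10), (19, 5)])
v20: WRITE b=8  (b history now [(2, 0), (4, 8), (12, 10), (15, 8), (16, 2), (20, 8)])
v21: WRITE c=0  (c history now [(3, 0), (7, 6), (9, 3), (13, 9), (21, 0)])
v22: WRITE a=0  (a history now [(1, 9), (5, 0), (14, 5), (17, 0), (22, 0)])
v23: WRITE c=4  (c history now [(3, 0), (7, 6), (9, 3), (13, 9), (21, 0), (23, 4)])
READ b @v5: history=[(2, 0), (4, 8), (12, 10), (15, 8), (16, 2), (20, 8)] -> pick v4 -> 8
v24: WRITE a=0  (a history now [(1, 9), (5, 0), (14, 5), (17, 0), (22, 0), (24, 0)])
v25: WRITE d=10  (d history now [(6, 5), (8, 9), (10, 3), (11, 3), (18, 10), (19, 5), (25, 10)])
v26: WRITE a=1  (a history now [(1, 9), (5, 0), (14, 5), (17, 0), (22, 0), (24, 0), (26, 1)])
v27: WRITE d=9  (d history now [(6, 5), (8, 9), (10, 3), (11, 3), (18, 10), (19, 5), (25, 10), (27, 9)])
v28: WRITE a=2  (a history now [(1, 9), (5, 0), (14, 5), (17, 0), (22, 0), (24, 0), (26, 1), (28, 2)])
Read results in order: ['9', '9', 'NONE', '3', '8']
NONE count = 1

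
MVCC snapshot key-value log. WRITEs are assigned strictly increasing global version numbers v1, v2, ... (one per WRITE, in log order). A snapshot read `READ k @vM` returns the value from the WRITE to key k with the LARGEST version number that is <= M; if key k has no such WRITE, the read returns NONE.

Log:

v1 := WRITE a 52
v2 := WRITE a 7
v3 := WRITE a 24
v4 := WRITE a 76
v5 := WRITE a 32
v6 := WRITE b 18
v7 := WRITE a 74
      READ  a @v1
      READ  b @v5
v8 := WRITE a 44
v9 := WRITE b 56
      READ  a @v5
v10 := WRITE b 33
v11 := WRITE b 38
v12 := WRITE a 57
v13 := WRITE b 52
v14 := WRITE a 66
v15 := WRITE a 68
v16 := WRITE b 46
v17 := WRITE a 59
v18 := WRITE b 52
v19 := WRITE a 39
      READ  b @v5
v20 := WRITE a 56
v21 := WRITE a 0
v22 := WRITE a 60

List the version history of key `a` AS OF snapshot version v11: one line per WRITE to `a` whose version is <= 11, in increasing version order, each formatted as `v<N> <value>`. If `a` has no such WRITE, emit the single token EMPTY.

Answer: v1 52
v2 7
v3 24
v4 76
v5 32
v7 74
v8 44

Derivation:
Scan writes for key=a with version <= 11:
  v1 WRITE a 52 -> keep
  v2 WRITE a 7 -> keep
  v3 WRITE a 24 -> keep
  v4 WRITE a 76 -> keep
  v5 WRITE a 32 -> keep
  v6 WRITE b 18 -> skip
  v7 WRITE a 74 -> keep
  v8 WRITE a 44 -> keep
  v9 WRITE b 56 -> skip
  v10 WRITE b 33 -> skip
  v11 WRITE b 38 -> skip
  v12 WRITE a 57 -> drop (> snap)
  v13 WRITE b 52 -> skip
  v14 WRITE a 66 -> drop (> snap)
  v15 WRITE a 68 -> drop (> snap)
  v16 WRITE b 46 -> skip
  v17 WRITE a 59 -> drop (> snap)
  v18 WRITE b 52 -> skip
  v19 WRITE a 39 -> drop (> snap)
  v20 WRITE a 56 -> drop (> snap)
  v21 WRITE a 0 -> drop (> snap)
  v22 WRITE a 60 -> drop (> snap)
Collected: [(1, 52), (2, 7), (3, 24), (4, 76), (5, 32), (7, 74), (8, 44)]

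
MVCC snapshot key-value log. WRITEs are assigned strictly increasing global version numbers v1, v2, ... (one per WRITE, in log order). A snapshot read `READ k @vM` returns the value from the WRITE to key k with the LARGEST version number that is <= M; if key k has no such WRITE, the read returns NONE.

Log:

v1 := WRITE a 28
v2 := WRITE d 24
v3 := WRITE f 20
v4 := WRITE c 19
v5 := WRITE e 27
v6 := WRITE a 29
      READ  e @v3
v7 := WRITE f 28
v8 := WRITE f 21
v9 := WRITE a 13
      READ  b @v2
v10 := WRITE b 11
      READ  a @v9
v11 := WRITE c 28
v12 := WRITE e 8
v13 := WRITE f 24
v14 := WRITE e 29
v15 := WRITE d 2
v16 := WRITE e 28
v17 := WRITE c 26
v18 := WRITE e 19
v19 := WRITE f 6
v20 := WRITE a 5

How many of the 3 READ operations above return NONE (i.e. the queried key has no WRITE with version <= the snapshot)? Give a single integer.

v1: WRITE a=28  (a history now [(1, 28)])
v2: WRITE d=24  (d history now [(2, 24)])
v3: WRITE f=20  (f history now [(3, 20)])
v4: WRITE c=19  (c history now [(4, 19)])
v5: WRITE e=27  (e history now [(5, 27)])
v6: WRITE a=29  (a history now [(1, 28), (6, 29)])
READ e @v3: history=[(5, 27)] -> no version <= 3 -> NONE
v7: WRITE f=28  (f history now [(3, 20), (7, 28)])
v8: WRITE f=21  (f history now [(3, 20), (7, 28), (8, 21)])
v9: WRITE a=13  (a history now [(1, 28), (6, 29), (9, 13)])
READ b @v2: history=[] -> no version <= 2 -> NONE
v10: WRITE b=11  (b history now [(10, 11)])
READ a @v9: history=[(1, 28), (6, 29), (9, 13)] -> pick v9 -> 13
v11: WRITE c=28  (c history now [(4, 19), (11, 28)])
v12: WRITE e=8  (e history now [(5, 27), (12, 8)])
v13: WRITE f=24  (f history now [(3, 20), (7, 28), (8, 21), (13, 24)])
v14: WRITE e=29  (e history now [(5, 27), (12, 8), (14, 29)])
v15: WRITE d=2  (d history now [(2, 24), (15, 2)])
v16: WRITE e=28  (e history now [(5, 27), (12, 8), (14, 29), (16, 28)])
v17: WRITE c=26  (c history now [(4, 19), (11, 28), (17, 26)])
v18: WRITE e=19  (e history now [(5, 27), (12, 8), (14, 29), (16, 28), (18, 19)])
v19: WRITE f=6  (f history now [(3, 20), (7, 28), (8, 21), (13, 24), (19, 6)])
v20: WRITE a=5  (a history now [(1, 28), (6, 29), (9, 13), (20, 5)])
Read results in order: ['NONE', 'NONE', '13']
NONE count = 2

Answer: 2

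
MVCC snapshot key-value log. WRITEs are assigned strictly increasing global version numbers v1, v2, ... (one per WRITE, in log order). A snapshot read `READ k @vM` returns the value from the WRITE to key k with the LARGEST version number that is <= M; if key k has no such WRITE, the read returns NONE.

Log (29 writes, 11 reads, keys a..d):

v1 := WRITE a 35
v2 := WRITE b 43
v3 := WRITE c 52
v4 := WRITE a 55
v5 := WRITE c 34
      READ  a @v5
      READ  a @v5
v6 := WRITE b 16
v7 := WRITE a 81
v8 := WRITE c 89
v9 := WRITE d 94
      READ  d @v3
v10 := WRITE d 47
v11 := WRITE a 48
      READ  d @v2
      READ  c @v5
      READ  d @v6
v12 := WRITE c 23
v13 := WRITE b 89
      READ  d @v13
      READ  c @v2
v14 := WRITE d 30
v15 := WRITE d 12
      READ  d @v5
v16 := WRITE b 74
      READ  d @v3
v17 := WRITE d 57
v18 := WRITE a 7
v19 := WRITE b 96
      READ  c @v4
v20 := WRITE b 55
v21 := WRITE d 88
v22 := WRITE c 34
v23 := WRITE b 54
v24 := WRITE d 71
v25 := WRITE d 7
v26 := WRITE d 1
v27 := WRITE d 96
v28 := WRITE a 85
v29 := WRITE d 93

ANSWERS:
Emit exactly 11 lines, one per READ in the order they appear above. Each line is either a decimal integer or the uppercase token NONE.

Answer: 55
55
NONE
NONE
34
NONE
47
NONE
NONE
NONE
52

Derivation:
v1: WRITE a=35  (a history now [(1, 35)])
v2: WRITE b=43  (b history now [(2, 43)])
v3: WRITE c=52  (c history now [(3, 52)])
v4: WRITE a=55  (a history now [(1, 35), (4, 55)])
v5: WRITE c=34  (c history now [(3, 52), (5, 34)])
READ a @v5: history=[(1, 35), (4, 55)] -> pick v4 -> 55
READ a @v5: history=[(1, 35), (4, 55)] -> pick v4 -> 55
v6: WRITE b=16  (b history now [(2, 43), (6, 16)])
v7: WRITE a=81  (a history now [(1, 35), (4, 55), (7, 81)])
v8: WRITE c=89  (c history now [(3, 52), (5, 34), (8, 89)])
v9: WRITE d=94  (d history now [(9, 94)])
READ d @v3: history=[(9, 94)] -> no version <= 3 -> NONE
v10: WRITE d=47  (d history now [(9, 94), (10, 47)])
v11: WRITE a=48  (a history now [(1, 35), (4, 55), (7, 81), (11, 48)])
READ d @v2: history=[(9, 94), (10, 47)] -> no version <= 2 -> NONE
READ c @v5: history=[(3, 52), (5, 34), (8, 89)] -> pick v5 -> 34
READ d @v6: history=[(9, 94), (10, 47)] -> no version <= 6 -> NONE
v12: WRITE c=23  (c history now [(3, 52), (5, 34), (8, 89), (12, 23)])
v13: WRITE b=89  (b history now [(2, 43), (6, 16), (13, 89)])
READ d @v13: history=[(9, 94), (10, 47)] -> pick v10 -> 47
READ c @v2: history=[(3, 52), (5, 34), (8, 89), (12, 23)] -> no version <= 2 -> NONE
v14: WRITE d=30  (d history now [(9, 94), (10, 47), (14, 30)])
v15: WRITE d=12  (d history now [(9, 94), (10, 47), (14, 30), (15, 12)])
READ d @v5: history=[(9, 94), (10, 47), (14, 30), (15, 12)] -> no version <= 5 -> NONE
v16: WRITE b=74  (b history now [(2, 43), (6, 16), (13, 89), (16, 74)])
READ d @v3: history=[(9, 94), (10, 47), (14, 30), (15, 12)] -> no version <= 3 -> NONE
v17: WRITE d=57  (d history now [(9, 94), (10, 47), (14, 30), (15, 12), (17, 57)])
v18: WRITE a=7  (a history now [(1, 35), (4, 55), (7, 81), (11, 48), (18, 7)])
v19: WRITE b=96  (b history now [(2, 43), (6, 16), (13, 89), (16, 74), (19, 96)])
READ c @v4: history=[(3, 52), (5, 34), (8, 89), (12, 23)] -> pick v3 -> 52
v20: WRITE b=55  (b history now [(2, 43), (6, 16), (13, 89), (16, 74), (19, 96), (20, 55)])
v21: WRITE d=88  (d history now [(9, 94), (10, 47), (14, 30), (15, 12), (17, 57), (21, 88)])
v22: WRITE c=34  (c history now [(3, 52), (5, 34), (8, 89), (12, 23), (22, 34)])
v23: WRITE b=54  (b history now [(2, 43), (6, 16), (13, 89), (16, 74), (19, 96), (20, 55), (23, 54)])
v24: WRITE d=71  (d history now [(9, 94), (10, 47), (14, 30), (15, 12), (17, 57), (21, 88), (24, 71)])
v25: WRITE d=7  (d history now [(9, 94), (10, 47), (14, 30), (15, 12), (17, 57), (21, 88), (24, 71), (25, 7)])
v26: WRITE d=1  (d history now [(9, 94), (10, 47), (14, 30), (15, 12), (17, 57), (21, 88), (24, 71), (25, 7), (26, 1)])
v27: WRITE d=96  (d history now [(9, 94), (10, 47), (14, 30), (15, 12), (17, 57), (21, 88), (24, 71), (25, 7), (26, 1), (27, 96)])
v28: WRITE a=85  (a history now [(1, 35), (4, 55), (7, 81), (11, 48), (18, 7), (28, 85)])
v29: WRITE d=93  (d history now [(9, 94), (10, 47), (14, 30), (15, 12), (17, 57), (21, 88), (24, 71), (25, 7), (26, 1), (27, 96), (29, 93)])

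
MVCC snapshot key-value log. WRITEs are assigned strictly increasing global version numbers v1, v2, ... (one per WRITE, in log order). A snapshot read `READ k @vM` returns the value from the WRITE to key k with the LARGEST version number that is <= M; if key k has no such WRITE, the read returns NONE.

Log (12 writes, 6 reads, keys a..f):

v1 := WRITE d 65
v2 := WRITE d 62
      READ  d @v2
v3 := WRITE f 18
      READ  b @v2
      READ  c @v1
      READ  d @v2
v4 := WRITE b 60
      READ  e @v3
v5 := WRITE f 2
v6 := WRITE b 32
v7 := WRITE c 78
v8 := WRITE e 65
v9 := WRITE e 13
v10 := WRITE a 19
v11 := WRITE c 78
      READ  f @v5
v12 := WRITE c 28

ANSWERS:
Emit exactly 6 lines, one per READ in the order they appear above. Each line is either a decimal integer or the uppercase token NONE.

Answer: 62
NONE
NONE
62
NONE
2

Derivation:
v1: WRITE d=65  (d history now [(1, 65)])
v2: WRITE d=62  (d history now [(1, 65), (2, 62)])
READ d @v2: history=[(1, 65), (2, 62)] -> pick v2 -> 62
v3: WRITE f=18  (f history now [(3, 18)])
READ b @v2: history=[] -> no version <= 2 -> NONE
READ c @v1: history=[] -> no version <= 1 -> NONE
READ d @v2: history=[(1, 65), (2, 62)] -> pick v2 -> 62
v4: WRITE b=60  (b history now [(4, 60)])
READ e @v3: history=[] -> no version <= 3 -> NONE
v5: WRITE f=2  (f history now [(3, 18), (5, 2)])
v6: WRITE b=32  (b history now [(4, 60), (6, 32)])
v7: WRITE c=78  (c history now [(7, 78)])
v8: WRITE e=65  (e history now [(8, 65)])
v9: WRITE e=13  (e history now [(8, 65), (9, 13)])
v10: WRITE a=19  (a history now [(10, 19)])
v11: WRITE c=78  (c history now [(7, 78), (11, 78)])
READ f @v5: history=[(3, 18), (5, 2)] -> pick v5 -> 2
v12: WRITE c=28  (c history now [(7, 78), (11, 78), (12, 28)])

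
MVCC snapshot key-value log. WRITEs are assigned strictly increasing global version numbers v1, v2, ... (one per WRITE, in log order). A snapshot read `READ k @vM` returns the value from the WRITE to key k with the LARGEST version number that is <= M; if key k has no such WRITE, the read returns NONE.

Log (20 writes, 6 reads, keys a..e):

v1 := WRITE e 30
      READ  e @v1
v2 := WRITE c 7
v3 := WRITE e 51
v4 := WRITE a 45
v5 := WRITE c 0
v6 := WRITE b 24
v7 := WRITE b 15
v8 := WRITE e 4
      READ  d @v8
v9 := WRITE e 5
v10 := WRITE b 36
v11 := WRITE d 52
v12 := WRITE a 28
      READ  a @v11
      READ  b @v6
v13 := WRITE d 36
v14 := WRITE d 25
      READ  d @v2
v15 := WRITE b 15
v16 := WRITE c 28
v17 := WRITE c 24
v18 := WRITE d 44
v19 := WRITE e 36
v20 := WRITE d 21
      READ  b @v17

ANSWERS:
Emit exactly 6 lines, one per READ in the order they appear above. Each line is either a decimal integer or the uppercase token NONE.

Answer: 30
NONE
45
24
NONE
15

Derivation:
v1: WRITE e=30  (e history now [(1, 30)])
READ e @v1: history=[(1, 30)] -> pick v1 -> 30
v2: WRITE c=7  (c history now [(2, 7)])
v3: WRITE e=51  (e history now [(1, 30), (3, 51)])
v4: WRITE a=45  (a history now [(4, 45)])
v5: WRITE c=0  (c history now [(2, 7), (5, 0)])
v6: WRITE b=24  (b history now [(6, 24)])
v7: WRITE b=15  (b history now [(6, 24), (7, 15)])
v8: WRITE e=4  (e history now [(1, 30), (3, 51), (8, 4)])
READ d @v8: history=[] -> no version <= 8 -> NONE
v9: WRITE e=5  (e history now [(1, 30), (3, 51), (8, 4), (9, 5)])
v10: WRITE b=36  (b history now [(6, 24), (7, 15), (10, 36)])
v11: WRITE d=52  (d history now [(11, 52)])
v12: WRITE a=28  (a history now [(4, 45), (12, 28)])
READ a @v11: history=[(4, 45), (12, 28)] -> pick v4 -> 45
READ b @v6: history=[(6, 24), (7, 15), (10, 36)] -> pick v6 -> 24
v13: WRITE d=36  (d history now [(11, 52), (13, 36)])
v14: WRITE d=25  (d history now [(11, 52), (13, 36), (14, 25)])
READ d @v2: history=[(11, 52), (13, 36), (14, 25)] -> no version <= 2 -> NONE
v15: WRITE b=15  (b history now [(6, 24), (7, 15), (10, 36), (15, 15)])
v16: WRITE c=28  (c history now [(2, 7), (5, 0), (16, 28)])
v17: WRITE c=24  (c history now [(2, 7), (5, 0), (16, 28), (17, 24)])
v18: WRITE d=44  (d history now [(11, 52), (13, 36), (14, 25), (18, 44)])
v19: WRITE e=36  (e history now [(1, 30), (3, 51), (8, 4), (9, 5), (19, 36)])
v20: WRITE d=21  (d history now [(11, 52), (13, 36), (14, 25), (18, 44), (20, 21)])
READ b @v17: history=[(6, 24), (7, 15), (10, 36), (15, 15)] -> pick v15 -> 15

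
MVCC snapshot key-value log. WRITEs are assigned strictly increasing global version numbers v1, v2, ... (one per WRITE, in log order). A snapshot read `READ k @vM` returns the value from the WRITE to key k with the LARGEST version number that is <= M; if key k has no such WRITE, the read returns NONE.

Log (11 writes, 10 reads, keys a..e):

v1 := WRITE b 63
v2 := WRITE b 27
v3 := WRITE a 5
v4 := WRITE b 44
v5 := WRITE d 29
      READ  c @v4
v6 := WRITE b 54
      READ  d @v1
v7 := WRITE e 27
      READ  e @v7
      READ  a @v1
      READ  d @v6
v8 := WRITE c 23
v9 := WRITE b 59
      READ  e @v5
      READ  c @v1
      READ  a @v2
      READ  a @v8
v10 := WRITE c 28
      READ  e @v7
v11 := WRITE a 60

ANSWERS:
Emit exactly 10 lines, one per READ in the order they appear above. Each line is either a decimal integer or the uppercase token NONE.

Answer: NONE
NONE
27
NONE
29
NONE
NONE
NONE
5
27

Derivation:
v1: WRITE b=63  (b history now [(1, 63)])
v2: WRITE b=27  (b history now [(1, 63), (2, 27)])
v3: WRITE a=5  (a history now [(3, 5)])
v4: WRITE b=44  (b history now [(1, 63), (2, 27), (4, 44)])
v5: WRITE d=29  (d history now [(5, 29)])
READ c @v4: history=[] -> no version <= 4 -> NONE
v6: WRITE b=54  (b history now [(1, 63), (2, 27), (4, 44), (6, 54)])
READ d @v1: history=[(5, 29)] -> no version <= 1 -> NONE
v7: WRITE e=27  (e history now [(7, 27)])
READ e @v7: history=[(7, 27)] -> pick v7 -> 27
READ a @v1: history=[(3, 5)] -> no version <= 1 -> NONE
READ d @v6: history=[(5, 29)] -> pick v5 -> 29
v8: WRITE c=23  (c history now [(8, 23)])
v9: WRITE b=59  (b history now [(1, 63), (2, 27), (4, 44), (6, 54), (9, 59)])
READ e @v5: history=[(7, 27)] -> no version <= 5 -> NONE
READ c @v1: history=[(8, 23)] -> no version <= 1 -> NONE
READ a @v2: history=[(3, 5)] -> no version <= 2 -> NONE
READ a @v8: history=[(3, 5)] -> pick v3 -> 5
v10: WRITE c=28  (c history now [(8, 23), (10, 28)])
READ e @v7: history=[(7, 27)] -> pick v7 -> 27
v11: WRITE a=60  (a history now [(3, 5), (11, 60)])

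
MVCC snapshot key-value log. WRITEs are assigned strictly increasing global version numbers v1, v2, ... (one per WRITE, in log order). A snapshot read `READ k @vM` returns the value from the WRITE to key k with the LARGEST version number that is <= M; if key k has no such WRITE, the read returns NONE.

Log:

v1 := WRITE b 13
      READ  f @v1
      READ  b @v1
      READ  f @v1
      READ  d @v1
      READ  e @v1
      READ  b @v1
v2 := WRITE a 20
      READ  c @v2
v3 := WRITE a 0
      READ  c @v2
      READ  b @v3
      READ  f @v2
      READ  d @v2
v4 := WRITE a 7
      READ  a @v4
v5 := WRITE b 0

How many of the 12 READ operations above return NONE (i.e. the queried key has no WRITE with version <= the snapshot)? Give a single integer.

Answer: 8

Derivation:
v1: WRITE b=13  (b history now [(1, 13)])
READ f @v1: history=[] -> no version <= 1 -> NONE
READ b @v1: history=[(1, 13)] -> pick v1 -> 13
READ f @v1: history=[] -> no version <= 1 -> NONE
READ d @v1: history=[] -> no version <= 1 -> NONE
READ e @v1: history=[] -> no version <= 1 -> NONE
READ b @v1: history=[(1, 13)] -> pick v1 -> 13
v2: WRITE a=20  (a history now [(2, 20)])
READ c @v2: history=[] -> no version <= 2 -> NONE
v3: WRITE a=0  (a history now [(2, 20), (3, 0)])
READ c @v2: history=[] -> no version <= 2 -> NONE
READ b @v3: history=[(1, 13)] -> pick v1 -> 13
READ f @v2: history=[] -> no version <= 2 -> NONE
READ d @v2: history=[] -> no version <= 2 -> NONE
v4: WRITE a=7  (a history now [(2, 20), (3, 0), (4, 7)])
READ a @v4: history=[(2, 20), (3, 0), (4, 7)] -> pick v4 -> 7
v5: WRITE b=0  (b history now [(1, 13), (5, 0)])
Read results in order: ['NONE', '13', 'NONE', 'NONE', 'NONE', '13', 'NONE', 'NONE', '13', 'NONE', 'NONE', '7']
NONE count = 8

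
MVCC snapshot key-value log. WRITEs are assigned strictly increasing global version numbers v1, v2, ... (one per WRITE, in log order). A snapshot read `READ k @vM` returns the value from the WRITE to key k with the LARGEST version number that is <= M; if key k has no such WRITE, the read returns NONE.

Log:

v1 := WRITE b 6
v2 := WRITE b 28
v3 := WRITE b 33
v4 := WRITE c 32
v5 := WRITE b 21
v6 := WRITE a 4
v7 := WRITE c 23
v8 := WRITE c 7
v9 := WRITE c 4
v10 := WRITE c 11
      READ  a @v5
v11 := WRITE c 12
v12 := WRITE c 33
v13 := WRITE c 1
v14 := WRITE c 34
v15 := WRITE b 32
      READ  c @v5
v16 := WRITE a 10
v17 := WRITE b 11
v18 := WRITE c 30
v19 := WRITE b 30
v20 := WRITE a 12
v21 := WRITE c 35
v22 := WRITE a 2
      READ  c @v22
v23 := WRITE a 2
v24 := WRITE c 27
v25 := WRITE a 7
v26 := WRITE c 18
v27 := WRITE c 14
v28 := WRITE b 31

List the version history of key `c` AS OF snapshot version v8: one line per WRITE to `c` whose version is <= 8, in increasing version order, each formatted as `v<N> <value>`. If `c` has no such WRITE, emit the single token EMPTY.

Scan writes for key=c with version <= 8:
  v1 WRITE b 6 -> skip
  v2 WRITE b 28 -> skip
  v3 WRITE b 33 -> skip
  v4 WRITE c 32 -> keep
  v5 WRITE b 21 -> skip
  v6 WRITE a 4 -> skip
  v7 WRITE c 23 -> keep
  v8 WRITE c 7 -> keep
  v9 WRITE c 4 -> drop (> snap)
  v10 WRITE c 11 -> drop (> snap)
  v11 WRITE c 12 -> drop (> snap)
  v12 WRITE c 33 -> drop (> snap)
  v13 WRITE c 1 -> drop (> snap)
  v14 WRITE c 34 -> drop (> snap)
  v15 WRITE b 32 -> skip
  v16 WRITE a 10 -> skip
  v17 WRITE b 11 -> skip
  v18 WRITE c 30 -> drop (> snap)
  v19 WRITE b 30 -> skip
  v20 WRITE a 12 -> skip
  v21 WRITE c 35 -> drop (> snap)
  v22 WRITE a 2 -> skip
  v23 WRITE a 2 -> skip
  v24 WRITE c 27 -> drop (> snap)
  v25 WRITE a 7 -> skip
  v26 WRITE c 18 -> drop (> snap)
  v27 WRITE c 14 -> drop (> snap)
  v28 WRITE b 31 -> skip
Collected: [(4, 32), (7, 23), (8, 7)]

Answer: v4 32
v7 23
v8 7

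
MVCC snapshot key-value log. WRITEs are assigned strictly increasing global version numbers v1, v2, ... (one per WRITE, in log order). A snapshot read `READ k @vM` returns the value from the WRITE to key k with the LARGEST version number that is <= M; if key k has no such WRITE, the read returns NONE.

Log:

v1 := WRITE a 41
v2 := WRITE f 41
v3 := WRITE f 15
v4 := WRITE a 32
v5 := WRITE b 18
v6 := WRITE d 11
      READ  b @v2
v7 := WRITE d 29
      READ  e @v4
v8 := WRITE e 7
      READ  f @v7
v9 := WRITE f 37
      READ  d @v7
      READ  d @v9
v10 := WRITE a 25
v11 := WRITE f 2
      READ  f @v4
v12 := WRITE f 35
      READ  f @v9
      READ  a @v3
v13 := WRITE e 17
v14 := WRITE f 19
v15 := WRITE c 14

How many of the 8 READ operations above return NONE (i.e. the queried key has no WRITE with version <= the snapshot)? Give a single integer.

Answer: 2

Derivation:
v1: WRITE a=41  (a history now [(1, 41)])
v2: WRITE f=41  (f history now [(2, 41)])
v3: WRITE f=15  (f history now [(2, 41), (3, 15)])
v4: WRITE a=32  (a history now [(1, 41), (4, 32)])
v5: WRITE b=18  (b history now [(5, 18)])
v6: WRITE d=11  (d history now [(6, 11)])
READ b @v2: history=[(5, 18)] -> no version <= 2 -> NONE
v7: WRITE d=29  (d history now [(6, 11), (7, 29)])
READ e @v4: history=[] -> no version <= 4 -> NONE
v8: WRITE e=7  (e history now [(8, 7)])
READ f @v7: history=[(2, 41), (3, 15)] -> pick v3 -> 15
v9: WRITE f=37  (f history now [(2, 41), (3, 15), (9, 37)])
READ d @v7: history=[(6, 11), (7, 29)] -> pick v7 -> 29
READ d @v9: history=[(6, 11), (7, 29)] -> pick v7 -> 29
v10: WRITE a=25  (a history now [(1, 41), (4, 32), (10, 25)])
v11: WRITE f=2  (f history now [(2, 41), (3, 15), (9, 37), (11, 2)])
READ f @v4: history=[(2, 41), (3, 15), (9, 37), (11, 2)] -> pick v3 -> 15
v12: WRITE f=35  (f history now [(2, 41), (3, 15), (9, 37), (11, 2), (12, 35)])
READ f @v9: history=[(2, 41), (3, 15), (9, 37), (11, 2), (12, 35)] -> pick v9 -> 37
READ a @v3: history=[(1, 41), (4, 32), (10, 25)] -> pick v1 -> 41
v13: WRITE e=17  (e history now [(8, 7), (13, 17)])
v14: WRITE f=19  (f history now [(2, 41), (3, 15), (9, 37), (11, 2), (12, 35), (14, 19)])
v15: WRITE c=14  (c history now [(15, 14)])
Read results in order: ['NONE', 'NONE', '15', '29', '29', '15', '37', '41']
NONE count = 2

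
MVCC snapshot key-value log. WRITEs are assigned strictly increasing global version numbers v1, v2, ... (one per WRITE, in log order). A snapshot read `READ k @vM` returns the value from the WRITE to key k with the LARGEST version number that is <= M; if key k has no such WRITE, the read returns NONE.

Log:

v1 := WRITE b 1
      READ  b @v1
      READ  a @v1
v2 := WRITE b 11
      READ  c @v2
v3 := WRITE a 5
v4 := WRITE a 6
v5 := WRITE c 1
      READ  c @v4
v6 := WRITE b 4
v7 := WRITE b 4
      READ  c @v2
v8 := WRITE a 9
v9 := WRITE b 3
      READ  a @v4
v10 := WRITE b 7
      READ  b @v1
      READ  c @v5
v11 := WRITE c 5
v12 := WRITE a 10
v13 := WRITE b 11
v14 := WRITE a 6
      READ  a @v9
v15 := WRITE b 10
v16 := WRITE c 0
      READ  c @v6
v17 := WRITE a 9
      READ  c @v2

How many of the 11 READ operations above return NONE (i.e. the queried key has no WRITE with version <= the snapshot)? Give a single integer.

Answer: 5

Derivation:
v1: WRITE b=1  (b history now [(1, 1)])
READ b @v1: history=[(1, 1)] -> pick v1 -> 1
READ a @v1: history=[] -> no version <= 1 -> NONE
v2: WRITE b=11  (b history now [(1, 1), (2, 11)])
READ c @v2: history=[] -> no version <= 2 -> NONE
v3: WRITE a=5  (a history now [(3, 5)])
v4: WRITE a=6  (a history now [(3, 5), (4, 6)])
v5: WRITE c=1  (c history now [(5, 1)])
READ c @v4: history=[(5, 1)] -> no version <= 4 -> NONE
v6: WRITE b=4  (b history now [(1, 1), (2, 11), (6, 4)])
v7: WRITE b=4  (b history now [(1, 1), (2, 11), (6, 4), (7, 4)])
READ c @v2: history=[(5, 1)] -> no version <= 2 -> NONE
v8: WRITE a=9  (a history now [(3, 5), (4, 6), (8, 9)])
v9: WRITE b=3  (b history now [(1, 1), (2, 11), (6, 4), (7, 4), (9, 3)])
READ a @v4: history=[(3, 5), (4, 6), (8, 9)] -> pick v4 -> 6
v10: WRITE b=7  (b history now [(1, 1), (2, 11), (6, 4), (7, 4), (9, 3), (10, 7)])
READ b @v1: history=[(1, 1), (2, 11), (6, 4), (7, 4), (9, 3), (10, 7)] -> pick v1 -> 1
READ c @v5: history=[(5, 1)] -> pick v5 -> 1
v11: WRITE c=5  (c history now [(5, 1), (11, 5)])
v12: WRITE a=10  (a history now [(3, 5), (4, 6), (8, 9), (12, 10)])
v13: WRITE b=11  (b history now [(1, 1), (2, 11), (6, 4), (7, 4), (9, 3), (10, 7), (13, 11)])
v14: WRITE a=6  (a history now [(3, 5), (4, 6), (8, 9), (12, 10), (14, 6)])
READ a @v9: history=[(3, 5), (4, 6), (8, 9), (12, 10), (14, 6)] -> pick v8 -> 9
v15: WRITE b=10  (b history now [(1, 1), (2, 11), (6, 4), (7, 4), (9, 3), (10, 7), (13, 11), (15, 10)])
v16: WRITE c=0  (c history now [(5, 1), (11, 5), (16, 0)])
READ c @v6: history=[(5, 1), (11, 5), (16, 0)] -> pick v5 -> 1
v17: WRITE a=9  (a history now [(3, 5), (4, 6), (8, 9), (12, 10), (14, 6), (17, 9)])
READ c @v2: history=[(5, 1), (11, 5), (16, 0)] -> no version <= 2 -> NONE
Read results in order: ['1', 'NONE', 'NONE', 'NONE', 'NONE', '6', '1', '1', '9', '1', 'NONE']
NONE count = 5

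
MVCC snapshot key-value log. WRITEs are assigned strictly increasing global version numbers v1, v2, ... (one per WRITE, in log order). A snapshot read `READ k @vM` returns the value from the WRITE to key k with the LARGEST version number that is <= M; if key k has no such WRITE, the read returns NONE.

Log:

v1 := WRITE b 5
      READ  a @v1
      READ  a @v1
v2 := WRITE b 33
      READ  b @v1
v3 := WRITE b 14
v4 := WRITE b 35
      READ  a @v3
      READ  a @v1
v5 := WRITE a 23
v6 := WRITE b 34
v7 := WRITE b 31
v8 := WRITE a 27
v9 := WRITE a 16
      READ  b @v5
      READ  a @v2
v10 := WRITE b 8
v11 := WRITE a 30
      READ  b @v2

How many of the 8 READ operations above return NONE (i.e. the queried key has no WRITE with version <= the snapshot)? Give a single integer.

v1: WRITE b=5  (b history now [(1, 5)])
READ a @v1: history=[] -> no version <= 1 -> NONE
READ a @v1: history=[] -> no version <= 1 -> NONE
v2: WRITE b=33  (b history now [(1, 5), (2, 33)])
READ b @v1: history=[(1, 5), (2, 33)] -> pick v1 -> 5
v3: WRITE b=14  (b history now [(1, 5), (2, 33), (3, 14)])
v4: WRITE b=35  (b history now [(1, 5), (2, 33), (3, 14), (4, 35)])
READ a @v3: history=[] -> no version <= 3 -> NONE
READ a @v1: history=[] -> no version <= 1 -> NONE
v5: WRITE a=23  (a history now [(5, 23)])
v6: WRITE b=34  (b history now [(1, 5), (2, 33), (3, 14), (4, 35), (6, 34)])
v7: WRITE b=31  (b history now [(1, 5), (2, 33), (3, 14), (4, 35), (6, 34), (7, 31)])
v8: WRITE a=27  (a history now [(5, 23), (8, 27)])
v9: WRITE a=16  (a history now [(5, 23), (8, 27), (9, 16)])
READ b @v5: history=[(1, 5), (2, 33), (3, 14), (4, 35), (6, 34), (7, 31)] -> pick v4 -> 35
READ a @v2: history=[(5, 23), (8, 27), (9, 16)] -> no version <= 2 -> NONE
v10: WRITE b=8  (b history now [(1, 5), (2, 33), (3, 14), (4, 35), (6, 34), (7, 31), (10, 8)])
v11: WRITE a=30  (a history now [(5, 23), (8, 27), (9, 16), (11, 30)])
READ b @v2: history=[(1, 5), (2, 33), (3, 14), (4, 35), (6, 34), (7, 31), (10, 8)] -> pick v2 -> 33
Read results in order: ['NONE', 'NONE', '5', 'NONE', 'NONE', '35', 'NONE', '33']
NONE count = 5

Answer: 5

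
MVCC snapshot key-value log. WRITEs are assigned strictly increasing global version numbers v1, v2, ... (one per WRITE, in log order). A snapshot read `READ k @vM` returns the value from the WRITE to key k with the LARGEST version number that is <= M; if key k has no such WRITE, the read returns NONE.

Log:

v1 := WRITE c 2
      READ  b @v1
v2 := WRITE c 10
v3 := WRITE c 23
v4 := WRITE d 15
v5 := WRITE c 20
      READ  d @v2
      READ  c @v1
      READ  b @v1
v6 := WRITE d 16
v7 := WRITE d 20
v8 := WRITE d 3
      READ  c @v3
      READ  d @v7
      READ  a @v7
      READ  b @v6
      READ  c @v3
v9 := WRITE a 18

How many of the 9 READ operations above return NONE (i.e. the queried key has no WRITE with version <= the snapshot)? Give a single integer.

v1: WRITE c=2  (c history now [(1, 2)])
READ b @v1: history=[] -> no version <= 1 -> NONE
v2: WRITE c=10  (c history now [(1, 2), (2, 10)])
v3: WRITE c=23  (c history now [(1, 2), (2, 10), (3, 23)])
v4: WRITE d=15  (d history now [(4, 15)])
v5: WRITE c=20  (c history now [(1, 2), (2, 10), (3, 23), (5, 20)])
READ d @v2: history=[(4, 15)] -> no version <= 2 -> NONE
READ c @v1: history=[(1, 2), (2, 10), (3, 23), (5, 20)] -> pick v1 -> 2
READ b @v1: history=[] -> no version <= 1 -> NONE
v6: WRITE d=16  (d history now [(4, 15), (6, 16)])
v7: WRITE d=20  (d history now [(4, 15), (6, 16), (7, 20)])
v8: WRITE d=3  (d history now [(4, 15), (6, 16), (7, 20), (8, 3)])
READ c @v3: history=[(1, 2), (2, 10), (3, 23), (5, 20)] -> pick v3 -> 23
READ d @v7: history=[(4, 15), (6, 16), (7, 20), (8, 3)] -> pick v7 -> 20
READ a @v7: history=[] -> no version <= 7 -> NONE
READ b @v6: history=[] -> no version <= 6 -> NONE
READ c @v3: history=[(1, 2), (2, 10), (3, 23), (5, 20)] -> pick v3 -> 23
v9: WRITE a=18  (a history now [(9, 18)])
Read results in order: ['NONE', 'NONE', '2', 'NONE', '23', '20', 'NONE', 'NONE', '23']
NONE count = 5

Answer: 5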